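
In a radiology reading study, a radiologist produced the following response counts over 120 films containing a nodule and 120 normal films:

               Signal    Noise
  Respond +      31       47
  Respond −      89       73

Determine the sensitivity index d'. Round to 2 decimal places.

d' = -0.37

H = 31/120 = 0.2583
FA = 47/120 = 0.3917
z(0.2583) = -0.649, z(0.3917) = -0.275
d' = z(H) − z(FA) = -0.649 − (-0.275) = -0.374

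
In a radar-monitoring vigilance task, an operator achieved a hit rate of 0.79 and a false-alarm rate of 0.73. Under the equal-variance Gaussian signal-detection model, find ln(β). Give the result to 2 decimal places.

z(H) = z(0.79) = 0.806
z(FA) = z(0.73) = 0.613
ln β = −½·[z(H)² − z(FA)²] = −0.5 × (0.650 − 0.376) = -0.137

ln β = -0.14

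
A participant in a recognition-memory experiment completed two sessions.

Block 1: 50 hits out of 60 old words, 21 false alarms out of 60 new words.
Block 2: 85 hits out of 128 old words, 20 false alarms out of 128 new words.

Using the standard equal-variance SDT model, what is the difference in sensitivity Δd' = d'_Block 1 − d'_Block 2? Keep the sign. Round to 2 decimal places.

Block 1: z(0.8333) = 0.967, z(0.3500) = -0.385, d' = 1.352
Block 2: z(0.6641) = 0.424, z(0.1562) = -1.010, d' = 1.434
Δd' = d'_Block 1 − d'_Block 2 = 1.352 − 1.434 = -0.082
Block 2 has the higher sensitivity.

Δd' = -0.08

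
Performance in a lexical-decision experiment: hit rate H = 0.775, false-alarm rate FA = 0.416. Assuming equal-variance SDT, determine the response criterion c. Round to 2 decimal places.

z(H) = z(0.775) = 0.755
z(FA) = z(0.416) = -0.212
c = −½·[z(H) + z(FA)] = −0.5 × (0.755 + (-0.212)) = -0.2715
c < 0: the participant has a liberal response bias.

c = -0.27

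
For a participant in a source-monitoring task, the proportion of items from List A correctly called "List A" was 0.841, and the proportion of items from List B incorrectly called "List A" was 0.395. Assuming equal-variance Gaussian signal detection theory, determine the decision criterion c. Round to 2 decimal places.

c = -0.37

Φ⁻¹(0.841) = 0.999, Φ⁻¹(0.395) = -0.266
c = −½·[z(H) + z(FA)] = −0.5 × (0.999 + (-0.266)) = -0.3665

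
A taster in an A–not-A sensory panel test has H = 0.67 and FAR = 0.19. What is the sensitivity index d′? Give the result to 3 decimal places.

d′ = 1.318

z(0.67) = 0.4399, z(0.19) = -0.8779
d' = z(H) − z(FA) = 0.4399 − (-0.8779) = 1.3178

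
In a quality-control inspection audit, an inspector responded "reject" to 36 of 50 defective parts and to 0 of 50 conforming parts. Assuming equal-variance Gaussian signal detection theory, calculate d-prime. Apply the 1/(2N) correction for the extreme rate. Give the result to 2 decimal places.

d-prime = 2.91

The false-alarm rate is 0/50 = 0, so apply the 1/(2N) correction: FA → 1/(2·50) = 0.01000.
z(H) = z(0.72000) = 0.583
z(FA) = z(0.01000) = -2.326
d' = 0.583 − (-2.326) = 2.909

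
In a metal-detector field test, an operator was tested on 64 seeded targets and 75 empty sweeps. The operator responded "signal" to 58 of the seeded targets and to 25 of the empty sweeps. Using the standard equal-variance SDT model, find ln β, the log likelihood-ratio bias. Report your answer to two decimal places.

H = 58/64 = 0.9062
FA = 25/75 = 0.3333
z(H) = z(0.9062) = 1.318
z(FA) = z(0.3333) = -0.431
ln β = −½·[z(H)² − z(FA)²] = −0.5 × (1.737 − 0.186) = -0.7755

ln β = -0.78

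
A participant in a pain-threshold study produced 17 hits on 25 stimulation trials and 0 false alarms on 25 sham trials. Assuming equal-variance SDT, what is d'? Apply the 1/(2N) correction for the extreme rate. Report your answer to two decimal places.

d' = 2.52

The false-alarm rate is 0/25 = 0, so apply the 1/(2N) correction: FA → 1/(2·25) = 0.02000.
z(H) = z(0.68000) = 0.468
z(FA) = z(0.02000) = -2.054
d' = 0.468 − (-2.054) = 2.522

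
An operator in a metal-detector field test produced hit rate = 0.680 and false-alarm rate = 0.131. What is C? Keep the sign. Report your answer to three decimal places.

C = 0.327

Φ⁻¹(H) = 0.4677
Φ⁻¹(FA) = -1.1217
c = −½·[z(H) + z(FA)] = −0.5 × (0.4677 + (-1.1217)) = 0.3270
c > 0: the operator has a conservative response bias.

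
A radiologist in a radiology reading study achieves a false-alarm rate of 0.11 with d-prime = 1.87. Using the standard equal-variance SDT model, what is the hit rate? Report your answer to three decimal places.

z(false-alarm rate) = z(0.11) = -1.2265
z(H) = z(FA) + d' = -1.2265 + 1.87 = 0.6435
hit rate = Φ(0.6435) = 0.7401

hit rate = 0.740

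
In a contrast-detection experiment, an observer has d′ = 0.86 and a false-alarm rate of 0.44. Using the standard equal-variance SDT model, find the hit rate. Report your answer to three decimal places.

hit rate = 0.761

z(false-alarm rate) = z(0.44) = -0.1510
z(H) = z(FA) + d' = -0.1510 + 0.86 = 0.7090
hit rate = Φ(0.7090) = 0.7608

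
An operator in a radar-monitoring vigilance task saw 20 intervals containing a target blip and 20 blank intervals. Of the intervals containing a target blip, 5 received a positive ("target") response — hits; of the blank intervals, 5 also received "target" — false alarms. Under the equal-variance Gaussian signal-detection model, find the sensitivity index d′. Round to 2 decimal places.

H = 5/20 = 0.2500
FA = 5/20 = 0.2500
z(0.2500) = -0.674, z(0.2500) = -0.674
d' = z(H) − z(FA) = -0.674 − (-0.674) = 0.000

d′ = 0.00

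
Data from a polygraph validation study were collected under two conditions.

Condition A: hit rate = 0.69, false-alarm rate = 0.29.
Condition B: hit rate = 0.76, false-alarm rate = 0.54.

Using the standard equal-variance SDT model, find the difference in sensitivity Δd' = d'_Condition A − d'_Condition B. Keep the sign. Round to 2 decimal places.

Δd' = 0.44

Condition A: z(0.69) = 0.496, z(0.29) = -0.553, d' = 1.049
Condition B: z(0.76) = 0.706, z(0.54) = 0.100, d' = 0.606
Δd' = d'_Condition A − d'_Condition B = 1.049 − 0.606 = 0.443
Condition A has the higher sensitivity.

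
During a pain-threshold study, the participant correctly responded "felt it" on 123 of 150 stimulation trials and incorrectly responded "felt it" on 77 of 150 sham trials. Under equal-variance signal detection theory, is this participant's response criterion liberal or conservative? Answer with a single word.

z(H) = 0.915, z(FA) = 0.033
c = −½·(z(H) + z(FA)) = -0.474
c < 0 → liberal criterion (biased toward responding “yes”).

liberal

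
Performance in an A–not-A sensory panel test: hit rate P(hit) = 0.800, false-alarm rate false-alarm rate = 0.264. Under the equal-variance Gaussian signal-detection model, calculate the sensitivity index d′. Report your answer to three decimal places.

d′ = 1.473

z(H) = 0.8416
z(FA) = -0.6311
d' = z(H) − z(FA) = 0.8416 − (-0.6311) = 1.4727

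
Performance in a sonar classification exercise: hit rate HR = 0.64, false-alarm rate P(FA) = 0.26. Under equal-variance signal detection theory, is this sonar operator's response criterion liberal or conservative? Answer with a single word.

z(H) = 0.358, z(FA) = -0.643
c = −½·(z(H) + z(FA)) = 0.1425
c > 0 → conservative criterion (biased toward responding “no”).

conservative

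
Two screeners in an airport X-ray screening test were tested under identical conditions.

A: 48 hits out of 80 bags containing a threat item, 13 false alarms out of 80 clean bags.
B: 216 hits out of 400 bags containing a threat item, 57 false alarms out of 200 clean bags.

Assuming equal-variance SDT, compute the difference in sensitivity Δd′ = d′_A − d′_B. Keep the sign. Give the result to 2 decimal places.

A: z(0.6000) = 0.253, z(0.1625) = -0.984, d' = 1.237
B: z(0.5400) = 0.100, z(0.2850) = -0.568, d' = 0.668
Δd' = d'_A − d'_B = 1.237 − 0.668 = 0.569
A has the higher sensitivity.

Δd′ = 0.57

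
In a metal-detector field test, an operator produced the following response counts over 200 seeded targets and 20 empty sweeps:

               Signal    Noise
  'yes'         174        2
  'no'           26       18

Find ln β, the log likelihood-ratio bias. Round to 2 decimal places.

H = 174/200 = 0.8700
FA = 2/20 = 0.1000
z(0.8700) = 1.126, z(0.1000) = -1.282
ln β = −½·[z(H)² − z(FA)²] = −0.5 × (1.268 − 1.644) = 0.188

ln β = 0.19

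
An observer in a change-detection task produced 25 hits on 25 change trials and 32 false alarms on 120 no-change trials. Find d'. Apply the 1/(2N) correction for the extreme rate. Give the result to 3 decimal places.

d' = 2.677

The hit rate is 25/25 = 1, so apply the 1/(2N) correction: H → 1 − 1/(2·25) = 0.98000.
z(H) = z(0.98000) = 2.0537
z(FA) = z(0.26667) = -0.6229
d' = 2.0537 − (-0.6229) = 2.6766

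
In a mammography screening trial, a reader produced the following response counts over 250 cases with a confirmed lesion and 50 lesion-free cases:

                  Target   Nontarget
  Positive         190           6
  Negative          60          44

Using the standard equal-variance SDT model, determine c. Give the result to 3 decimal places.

H = 190/250 = 0.7600
FA = 6/50 = 0.1200
z(H) = z(0.7600) = 0.7063
z(FA) = z(0.1200) = -1.1750
c = −½·[z(H) + z(FA)] = −0.5 × (0.7063 + (-1.1750)) = 0.23435
c > 0: the reader has a conservative response bias.

c = 0.234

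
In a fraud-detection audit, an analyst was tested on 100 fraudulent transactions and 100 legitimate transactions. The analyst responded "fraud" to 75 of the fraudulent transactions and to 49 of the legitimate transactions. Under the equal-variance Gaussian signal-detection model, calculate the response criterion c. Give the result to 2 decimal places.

H = 75/100 = 0.7500
FA = 49/100 = 0.4900
Φ⁻¹(H) = 0.674
Φ⁻¹(FA) = -0.025
c = −½·[z(H) + z(FA)] = −0.5 × (0.674 + (-0.025)) = -0.3245
c < 0: the analyst has a liberal response bias.

c = -0.32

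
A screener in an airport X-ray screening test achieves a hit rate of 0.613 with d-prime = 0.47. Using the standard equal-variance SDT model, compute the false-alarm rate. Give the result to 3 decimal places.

z(hit rate) = z(0.613) = 0.2871
z(FA) = z(H) − d' = 0.2871 − 0.47 = -0.1829
false-alarm rate = Φ(-0.1829) = 0.4274

false-alarm rate = 0.427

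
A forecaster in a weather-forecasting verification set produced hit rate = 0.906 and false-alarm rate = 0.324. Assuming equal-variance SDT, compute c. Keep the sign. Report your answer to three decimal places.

c = -0.430

z(H) = 1.3165
z(FA) = -0.4565
c = −½·[z(H) + z(FA)] = −0.5 × (1.3165 + (-0.4565)) = -0.4300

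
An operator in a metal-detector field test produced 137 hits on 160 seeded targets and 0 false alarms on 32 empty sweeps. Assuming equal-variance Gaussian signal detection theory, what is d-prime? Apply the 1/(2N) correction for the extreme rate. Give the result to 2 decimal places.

The false-alarm rate is 0/32 = 0, so apply the 1/(2N) correction: FA → 1/(2·32) = 0.01562.
z(H) = z(0.85625) = 1.064
z(FA) = z(0.01562) = -2.154
d' = 1.064 − (-2.154) = 3.218

d-prime = 3.22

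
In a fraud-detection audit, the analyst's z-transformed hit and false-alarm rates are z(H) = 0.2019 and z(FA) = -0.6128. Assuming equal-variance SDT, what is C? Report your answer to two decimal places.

C = 0.21

c = −½·[z(H) + z(FA)] = −½·(0.2019 + (-0.6128)) = 0.20545
c > 0: the analyst has a conservative response bias.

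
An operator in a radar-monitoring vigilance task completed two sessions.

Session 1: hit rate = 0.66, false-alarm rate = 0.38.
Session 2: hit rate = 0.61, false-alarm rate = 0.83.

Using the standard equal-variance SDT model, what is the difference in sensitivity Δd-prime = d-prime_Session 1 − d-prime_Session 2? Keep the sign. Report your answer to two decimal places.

Δd-prime = 1.39

Session 1: z(0.66) = 0.412, z(0.38) = -0.305, d' = 0.717
Session 2: z(0.61) = 0.279, z(0.83) = 0.954, d' = -0.675
Δd' = d'_Session 1 − d'_Session 2 = 0.717 − (-0.675) = 1.392
Session 1 has the higher sensitivity.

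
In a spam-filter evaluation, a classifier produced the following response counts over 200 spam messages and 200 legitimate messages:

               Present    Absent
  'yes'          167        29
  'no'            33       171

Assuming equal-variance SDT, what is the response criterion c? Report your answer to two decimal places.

H = 167/200 = 0.8350
FA = 29/200 = 0.1450
z(H) = 0.974
z(FA) = -1.058
c = −½·[z(H) + z(FA)] = −0.5 × (0.974 + (-1.058)) = 0.042
c > 0: the classifier has a conservative response bias.

c = 0.04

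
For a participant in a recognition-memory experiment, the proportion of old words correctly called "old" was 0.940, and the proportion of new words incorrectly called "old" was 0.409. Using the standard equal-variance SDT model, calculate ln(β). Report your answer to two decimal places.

z(0.940) = 1.555, z(0.409) = -0.230
ln β = −½·[z(H)² − z(FA)²] = −0.5 × (2.418 − 0.053) = -1.1825

ln β = -1.18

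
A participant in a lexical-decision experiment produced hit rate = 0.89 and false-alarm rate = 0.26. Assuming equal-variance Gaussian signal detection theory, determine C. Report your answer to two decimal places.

C = -0.29

z(H) = 1.2265
z(FA) = -0.6433
c = −½·[z(H) + z(FA)] = −0.5 × (1.2265 + (-0.6433)) = -0.2916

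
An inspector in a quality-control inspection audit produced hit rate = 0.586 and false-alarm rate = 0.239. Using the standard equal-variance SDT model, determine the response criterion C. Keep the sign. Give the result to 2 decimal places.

C = 0.25

z(H) = 0.2173
z(FA) = -0.7095
c = −½·[z(H) + z(FA)] = −0.5 × (0.2173 + (-0.7095)) = 0.2461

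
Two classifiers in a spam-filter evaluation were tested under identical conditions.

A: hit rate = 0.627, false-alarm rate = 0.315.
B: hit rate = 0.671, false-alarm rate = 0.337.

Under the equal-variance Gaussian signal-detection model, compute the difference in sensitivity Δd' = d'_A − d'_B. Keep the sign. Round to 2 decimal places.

Δd' = -0.06

A: z(0.627) = 0.324, z(0.315) = -0.482, d' = 0.806
B: z(0.671) = 0.443, z(0.337) = -0.421, d' = 0.864
Δd' = d'_A − d'_B = 0.806 − 0.864 = -0.058
B has the higher sensitivity.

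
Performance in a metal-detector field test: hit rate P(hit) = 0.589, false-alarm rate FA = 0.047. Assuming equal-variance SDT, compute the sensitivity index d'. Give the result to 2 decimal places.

z(0.589) = 0.2250, z(0.047) = -1.6747
d' = z(H) − z(FA) = 0.2250 − (-1.6747) = 1.8997

d' = 1.90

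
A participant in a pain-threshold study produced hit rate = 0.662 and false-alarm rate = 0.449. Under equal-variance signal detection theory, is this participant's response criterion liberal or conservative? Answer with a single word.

z(H) = 0.418, z(FA) = -0.128
c = −½·(z(H) + z(FA)) = -0.145
c < 0 → liberal criterion (biased toward responding “yes”).

liberal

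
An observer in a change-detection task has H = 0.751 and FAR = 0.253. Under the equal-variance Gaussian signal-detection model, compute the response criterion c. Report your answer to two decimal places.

Φ⁻¹(H) = Φ⁻¹(0.751) = 0.6776
Φ⁻¹(FA) = Φ⁻¹(0.253) = -0.6651
c = −½·[z(H) + z(FA)] = −0.5 × (0.6776 + (-0.6651)) = -0.00625
c < 0: the observer has a liberal response bias.

c = -0.01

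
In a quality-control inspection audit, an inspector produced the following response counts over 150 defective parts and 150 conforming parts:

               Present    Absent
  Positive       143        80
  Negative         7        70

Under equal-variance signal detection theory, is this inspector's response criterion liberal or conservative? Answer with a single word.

z(H) = 1.678, z(FA) = 0.084
c = −½·(z(H) + z(FA)) = -0.881
c < 0 → liberal criterion (biased toward responding “yes”).

liberal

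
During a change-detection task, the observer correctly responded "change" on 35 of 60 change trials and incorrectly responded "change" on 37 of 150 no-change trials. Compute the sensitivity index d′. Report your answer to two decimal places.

d′ = 0.90

H = 35/60 = 0.5833
FA = 37/150 = 0.2467
z(H) = z(0.5833) = 0.2103
z(FA) = z(0.2467) = -0.6849
d' = z(H) − z(FA) = 0.2103 − (-0.6849) = 0.8952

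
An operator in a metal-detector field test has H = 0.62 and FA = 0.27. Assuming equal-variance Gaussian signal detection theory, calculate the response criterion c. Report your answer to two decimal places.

c = 0.15

Φ⁻¹(H) = 0.3055
Φ⁻¹(FA) = -0.6128
c = −½·[z(H) + z(FA)] = −0.5 × (0.3055 + (-0.6128)) = 0.15365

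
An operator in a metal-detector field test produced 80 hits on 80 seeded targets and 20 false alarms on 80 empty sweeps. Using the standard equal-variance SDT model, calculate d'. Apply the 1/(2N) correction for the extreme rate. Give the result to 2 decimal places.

The hit rate is 80/80 = 1, so apply the 1/(2N) correction: H → 1 − 1/(2·80) = 0.99375.
z(H) = z(0.99375) = 2.498
z(FA) = z(0.25000) = -0.674
d' = 2.498 − (-0.674) = 3.172

d' = 3.17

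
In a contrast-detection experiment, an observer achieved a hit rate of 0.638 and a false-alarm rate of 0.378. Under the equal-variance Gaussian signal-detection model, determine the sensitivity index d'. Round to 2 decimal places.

z(H) = 0.353
z(FA) = -0.311
d' = z(H) − z(FA) = 0.353 − (-0.311) = 0.664

d' = 0.66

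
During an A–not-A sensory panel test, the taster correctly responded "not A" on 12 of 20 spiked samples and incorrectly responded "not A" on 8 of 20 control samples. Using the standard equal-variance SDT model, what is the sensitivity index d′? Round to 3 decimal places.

H = 12/20 = 0.6000
FA = 8/20 = 0.4000
z(0.6000) = 0.2533, z(0.4000) = -0.2533
d' = z(H) − z(FA) = 0.2533 − (-0.2533) = 0.5066

d′ = 0.507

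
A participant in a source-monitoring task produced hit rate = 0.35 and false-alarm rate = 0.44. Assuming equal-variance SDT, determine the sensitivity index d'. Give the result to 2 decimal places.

d' = -0.23

z(0.35) = -0.3853, z(0.44) = -0.1510
d' = z(H) − z(FA) = -0.3853 − (-0.1510) = -0.2343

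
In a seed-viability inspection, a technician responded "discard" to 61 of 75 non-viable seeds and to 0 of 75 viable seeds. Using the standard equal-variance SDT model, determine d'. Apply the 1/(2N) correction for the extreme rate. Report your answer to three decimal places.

The false-alarm rate is 0/75 = 0, so apply the 1/(2N) correction: FA → 1/(2·75) = 0.00667.
z(H) = z(0.81333) = 0.8902
z(FA) = z(0.00667) = -2.4746
d' = 0.8902 − (-2.4746) = 3.3648

d' = 3.365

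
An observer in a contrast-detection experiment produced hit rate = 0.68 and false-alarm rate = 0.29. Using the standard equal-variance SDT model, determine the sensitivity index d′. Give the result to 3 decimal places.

z(H) = z(0.68) = 0.4677
z(FA) = z(0.29) = -0.5534
d' = z(H) − z(FA) = 0.4677 − (-0.5534) = 1.0211

d′ = 1.021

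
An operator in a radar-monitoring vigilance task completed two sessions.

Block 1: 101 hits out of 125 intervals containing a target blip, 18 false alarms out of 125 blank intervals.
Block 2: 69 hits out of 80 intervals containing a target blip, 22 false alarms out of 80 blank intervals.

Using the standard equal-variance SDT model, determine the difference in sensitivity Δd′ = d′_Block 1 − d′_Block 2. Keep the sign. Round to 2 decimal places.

Δd′ = 0.24

Block 1: z(0.8080) = 0.871, z(0.1440) = -1.063, d' = 1.934
Block 2: z(0.8625) = 1.092, z(0.2750) = -0.598, d' = 1.690
Δd' = d'_Block 1 − d'_Block 2 = 1.934 − 1.690 = 0.244
Block 1 has the higher sensitivity.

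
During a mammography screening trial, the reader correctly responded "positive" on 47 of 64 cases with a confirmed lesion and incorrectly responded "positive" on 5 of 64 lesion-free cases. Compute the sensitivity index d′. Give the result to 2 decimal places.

d′ = 2.04

H = 47/64 = 0.7344
FA = 5/64 = 0.0781
z(H) = 0.626
z(FA) = -1.418
d' = z(H) − z(FA) = 0.626 − (-1.418) = 2.044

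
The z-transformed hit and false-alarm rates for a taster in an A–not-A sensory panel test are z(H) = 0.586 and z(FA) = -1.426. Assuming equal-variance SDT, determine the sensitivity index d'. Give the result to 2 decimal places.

d' = z(H) − z(FA) = 0.586 − (-1.426) = 2.012

d' = 2.01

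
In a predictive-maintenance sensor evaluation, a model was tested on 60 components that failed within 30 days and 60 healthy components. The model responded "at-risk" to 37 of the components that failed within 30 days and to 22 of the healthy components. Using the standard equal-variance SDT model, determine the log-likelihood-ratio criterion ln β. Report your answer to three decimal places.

H = 37/60 = 0.6167
FA = 22/60 = 0.3667
z(H) = z(0.6167) = 0.2968
z(FA) = z(0.3667) = -0.3406
ln β = −½·[z(H)² − z(FA)²] = −0.5 × (0.0881 − 0.1160) = 0.01395

ln β = 0.014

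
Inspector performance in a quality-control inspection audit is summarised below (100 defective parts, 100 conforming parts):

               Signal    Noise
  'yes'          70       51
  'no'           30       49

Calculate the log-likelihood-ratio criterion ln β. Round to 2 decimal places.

ln β = -0.14

H = 70/100 = 0.7000
FA = 51/100 = 0.5100
Φ⁻¹(H) = 0.524
Φ⁻¹(FA) = 0.025
ln β = −½·[z(H)² − z(FA)²] = −0.5 × (0.275 − 0.001) = -0.137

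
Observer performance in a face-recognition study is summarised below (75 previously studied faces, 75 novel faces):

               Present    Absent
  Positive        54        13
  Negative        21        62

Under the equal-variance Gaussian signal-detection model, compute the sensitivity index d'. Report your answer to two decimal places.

d' = 1.52

H = 54/75 = 0.7200
FA = 13/75 = 0.1733
z(H) = z(0.7200) = 0.5828
z(FA) = z(0.1733) = -0.9412
d' = z(H) − z(FA) = 0.5828 − (-0.9412) = 1.5240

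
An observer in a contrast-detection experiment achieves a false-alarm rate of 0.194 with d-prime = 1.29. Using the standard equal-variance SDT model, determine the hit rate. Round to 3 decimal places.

z(false-alarm rate) = z(0.194) = -0.8633
z(H) = z(FA) + d' = -0.8633 + 1.29 = 0.4267
hit rate = Φ(0.4267) = 0.6652

hit rate = 0.665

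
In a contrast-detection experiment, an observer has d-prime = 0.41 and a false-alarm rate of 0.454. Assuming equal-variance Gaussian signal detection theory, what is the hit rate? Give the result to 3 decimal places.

z(false-alarm rate) = z(0.454) = -0.1156
z(H) = z(FA) + d' = -0.1156 + 0.41 = 0.2944
hit rate = Φ(0.2944) = 0.6158

hit rate = 0.616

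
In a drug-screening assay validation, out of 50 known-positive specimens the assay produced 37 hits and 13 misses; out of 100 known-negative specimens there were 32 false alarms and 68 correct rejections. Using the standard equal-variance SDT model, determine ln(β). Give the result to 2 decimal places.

ln β = -0.10

H = 37/50 = 0.7400
FA = 32/100 = 0.3200
Φ⁻¹(0.7400) = 0.643, Φ⁻¹(0.3200) = -0.468
ln β = −½·[z(H)² − z(FA)²] = −0.5 × (0.413 − 0.219) = -0.097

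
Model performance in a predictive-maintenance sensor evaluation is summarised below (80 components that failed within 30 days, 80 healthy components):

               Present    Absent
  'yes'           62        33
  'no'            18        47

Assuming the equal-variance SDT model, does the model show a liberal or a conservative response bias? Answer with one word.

z(H) = 0.755, z(FA) = -0.221
c = −½·(z(H) + z(FA)) = -0.267
c < 0 → liberal criterion (biased toward responding “yes”).

liberal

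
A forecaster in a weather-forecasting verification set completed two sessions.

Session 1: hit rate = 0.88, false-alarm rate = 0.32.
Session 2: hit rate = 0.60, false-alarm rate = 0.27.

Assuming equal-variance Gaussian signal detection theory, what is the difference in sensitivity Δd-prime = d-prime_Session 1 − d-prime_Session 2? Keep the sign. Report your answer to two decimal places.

Session 1: z(0.88) = 1.175, z(0.32) = -0.468, d' = 1.643
Session 2: z(0.60) = 0.253, z(0.27) = -0.613, d' = 0.866
Δd' = d'_Session 1 − d'_Session 2 = 1.643 − 0.866 = 0.777
Session 1 has the higher sensitivity.

Δd-prime = 0.78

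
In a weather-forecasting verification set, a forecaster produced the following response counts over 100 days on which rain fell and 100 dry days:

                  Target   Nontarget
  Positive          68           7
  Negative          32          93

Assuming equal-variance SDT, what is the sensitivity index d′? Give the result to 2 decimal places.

d′ = 1.94

H = 68/100 = 0.6800
FA = 7/100 = 0.0700
Φ⁻¹(0.6800) = 0.4677, Φ⁻¹(0.0700) = -1.4758
d' = z(H) − z(FA) = 0.4677 − (-1.4758) = 1.9435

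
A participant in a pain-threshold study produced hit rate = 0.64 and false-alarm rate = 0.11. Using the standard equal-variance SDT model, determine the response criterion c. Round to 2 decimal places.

c = 0.43

Φ⁻¹(H) = Φ⁻¹(0.64) = 0.358
Φ⁻¹(FA) = Φ⁻¹(0.11) = -1.227
c = −½·[z(H) + z(FA)] = −0.5 × (0.358 + (-1.227)) = 0.4345
c > 0: the participant has a conservative response bias.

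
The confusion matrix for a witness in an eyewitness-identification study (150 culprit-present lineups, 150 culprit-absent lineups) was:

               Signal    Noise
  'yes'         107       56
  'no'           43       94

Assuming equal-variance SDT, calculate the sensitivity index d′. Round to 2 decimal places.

d′ = 0.89

H = 107/150 = 0.7133
FA = 56/150 = 0.3733
Φ⁻¹(0.7133) = 0.5631, Φ⁻¹(0.3733) = -0.3231
d' = z(H) − z(FA) = 0.5631 − (-0.3231) = 0.8862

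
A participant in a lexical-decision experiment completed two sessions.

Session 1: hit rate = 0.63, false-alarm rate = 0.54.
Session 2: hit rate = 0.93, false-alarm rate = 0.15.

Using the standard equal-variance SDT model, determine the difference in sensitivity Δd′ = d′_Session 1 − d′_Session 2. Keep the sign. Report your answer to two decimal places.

Session 1: z(0.63) = 0.332, z(0.54) = 0.100, d' = 0.232
Session 2: z(0.93) = 1.476, z(0.15) = -1.036, d' = 2.512
Δd' = d'_Session 1 − d'_Session 2 = 0.232 − 2.512 = -2.280
Session 2 has the higher sensitivity.

Δd′ = -2.28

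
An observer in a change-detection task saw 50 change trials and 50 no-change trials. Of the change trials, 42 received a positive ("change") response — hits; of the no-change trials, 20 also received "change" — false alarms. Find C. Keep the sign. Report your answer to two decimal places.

C = -0.37

H = 42/50 = 0.8400
FA = 20/50 = 0.4000
z(H) = z(0.8400) = 0.9945
z(FA) = z(0.4000) = -0.2533
c = −½·[z(H) + z(FA)] = −0.5 × (0.9945 + (-0.2533)) = -0.3706
c < 0: the observer has a liberal response bias.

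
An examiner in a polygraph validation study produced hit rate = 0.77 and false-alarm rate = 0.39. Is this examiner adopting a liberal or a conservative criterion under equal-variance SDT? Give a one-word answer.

z(H) = 0.739, z(FA) = -0.279
c = −½·(z(H) + z(FA)) = -0.230
c < 0 → liberal criterion (biased toward responding “yes”).

liberal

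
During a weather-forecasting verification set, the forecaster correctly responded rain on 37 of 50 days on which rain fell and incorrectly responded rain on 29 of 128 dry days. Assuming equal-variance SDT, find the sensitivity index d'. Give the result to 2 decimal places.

d' = 1.39

H = 37/50 = 0.7400
FA = 29/128 = 0.2266
Φ⁻¹(0.7400) = 0.6433, Φ⁻¹(0.2266) = -0.7501
d' = z(H) − z(FA) = 0.6433 − (-0.7501) = 1.3934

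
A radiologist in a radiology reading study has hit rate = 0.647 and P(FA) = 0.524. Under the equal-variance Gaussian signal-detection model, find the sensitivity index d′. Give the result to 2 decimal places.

z(H) = z(0.647) = 0.3772
z(FA) = z(0.524) = 0.0602
d' = z(H) − z(FA) = 0.3772 − 0.0602 = 0.3170

d′ = 0.32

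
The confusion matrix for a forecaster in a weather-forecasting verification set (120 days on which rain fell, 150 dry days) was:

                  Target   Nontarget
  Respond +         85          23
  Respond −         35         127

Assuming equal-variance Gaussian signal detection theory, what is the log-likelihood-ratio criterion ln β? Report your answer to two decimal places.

ln β = 0.37

H = 85/120 = 0.7083
FA = 23/150 = 0.1533
z(0.7083) = 0.548, z(0.1533) = -1.022
ln β = −½·[z(H)² − z(FA)²] = −0.5 × (0.300 − 1.044) = 0.372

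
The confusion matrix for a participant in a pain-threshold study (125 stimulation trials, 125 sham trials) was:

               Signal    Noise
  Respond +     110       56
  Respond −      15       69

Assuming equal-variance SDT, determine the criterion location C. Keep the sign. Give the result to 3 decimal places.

H = 110/125 = 0.8800
FA = 56/125 = 0.4480
z(0.8800) = 1.1750, z(0.4480) = -0.1307
c = −½·[z(H) + z(FA)] = −0.5 × (1.1750 + (-0.1307)) = -0.52215

C = -0.522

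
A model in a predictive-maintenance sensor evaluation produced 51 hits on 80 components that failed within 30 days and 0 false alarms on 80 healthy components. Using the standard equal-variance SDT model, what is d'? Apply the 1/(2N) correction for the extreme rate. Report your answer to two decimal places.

The false-alarm rate is 0/80 = 0, so apply the 1/(2N) correction: FA → 1/(2·80) = 0.00625.
z(H) = z(0.63750) = 0.352
z(FA) = z(0.00625) = -2.498
d' = 0.352 − (-2.498) = 2.850

d' = 2.85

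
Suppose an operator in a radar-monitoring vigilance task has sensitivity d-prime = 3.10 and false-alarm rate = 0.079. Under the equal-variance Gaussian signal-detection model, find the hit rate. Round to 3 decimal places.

hit rate = 0.954

z(false-alarm rate) = z(0.079) = -1.4118
z(H) = z(FA) + d' = -1.4118 + 3.10 = 1.6882
hit rate = Φ(1.6882) = 0.9543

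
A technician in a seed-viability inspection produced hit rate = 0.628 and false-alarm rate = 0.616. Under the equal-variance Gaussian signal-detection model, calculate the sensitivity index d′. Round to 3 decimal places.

d′ = 0.032

Φ⁻¹(H) = Φ⁻¹(0.628) = 0.3266
Φ⁻¹(FA) = Φ⁻¹(0.616) = 0.2950
d' = z(H) − z(FA) = 0.3266 − 0.2950 = 0.0316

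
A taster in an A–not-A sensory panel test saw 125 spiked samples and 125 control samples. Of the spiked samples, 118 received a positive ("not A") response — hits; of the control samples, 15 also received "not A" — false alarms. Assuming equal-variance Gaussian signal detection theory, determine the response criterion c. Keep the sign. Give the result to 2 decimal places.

c = -0.21

H = 118/125 = 0.9440
FA = 15/125 = 0.1200
z(0.9440) = 1.5893, z(0.1200) = -1.1750
c = −½·[z(H) + z(FA)] = −0.5 × (1.5893 + (-1.1750)) = -0.20715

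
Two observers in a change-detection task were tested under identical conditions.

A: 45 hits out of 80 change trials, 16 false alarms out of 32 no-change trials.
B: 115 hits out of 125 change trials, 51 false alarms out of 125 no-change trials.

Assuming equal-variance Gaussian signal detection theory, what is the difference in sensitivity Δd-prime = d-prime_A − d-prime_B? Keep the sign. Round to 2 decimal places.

Δd-prime = -1.48

A: z(0.5625) = 0.157, z(0.5000) = 0.000, d' = 0.157
B: z(0.9200) = 1.405, z(0.4080) = -0.233, d' = 1.638
Δd' = d'_A − d'_B = 0.157 − 1.638 = -1.481
B has the higher sensitivity.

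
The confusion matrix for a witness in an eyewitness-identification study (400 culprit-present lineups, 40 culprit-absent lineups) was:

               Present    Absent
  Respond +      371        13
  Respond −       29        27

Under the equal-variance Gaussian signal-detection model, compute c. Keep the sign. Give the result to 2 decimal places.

c = -0.50

H = 371/400 = 0.9275
FA = 13/40 = 0.3250
z(0.9275) = 1.4574, z(0.3250) = -0.4538
c = −½·[z(H) + z(FA)] = −0.5 × (1.4574 + (-0.4538)) = -0.5018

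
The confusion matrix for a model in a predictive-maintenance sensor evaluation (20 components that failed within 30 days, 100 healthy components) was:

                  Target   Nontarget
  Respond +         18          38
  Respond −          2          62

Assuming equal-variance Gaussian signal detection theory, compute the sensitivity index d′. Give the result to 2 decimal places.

d′ = 1.59

H = 18/20 = 0.9000
FA = 38/100 = 0.3800
z(0.9000) = 1.282, z(0.3800) = -0.305
d' = z(H) − z(FA) = 1.282 − (-0.305) = 1.587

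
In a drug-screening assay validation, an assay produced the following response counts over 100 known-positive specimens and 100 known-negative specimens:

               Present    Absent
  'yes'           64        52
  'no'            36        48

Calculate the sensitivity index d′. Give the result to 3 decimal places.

H = 64/100 = 0.6400
FA = 52/100 = 0.5200
z(0.6400) = 0.3585, z(0.5200) = 0.0502
d' = z(H) − z(FA) = 0.3585 − 0.0502 = 0.3083

d′ = 0.308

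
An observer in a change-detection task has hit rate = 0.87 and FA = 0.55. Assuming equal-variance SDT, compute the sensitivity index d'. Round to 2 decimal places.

d' = 1.00

z(0.87) = 1.126, z(0.55) = 0.126
d' = z(H) − z(FA) = 1.126 − 0.126 = 1.000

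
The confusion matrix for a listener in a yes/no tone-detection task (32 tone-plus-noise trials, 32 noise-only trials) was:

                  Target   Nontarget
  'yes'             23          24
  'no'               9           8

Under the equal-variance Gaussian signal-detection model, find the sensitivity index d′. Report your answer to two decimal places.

d′ = -0.10

H = 23/32 = 0.7188
FA = 24/32 = 0.7500
z(0.7188) = 0.5793, z(0.7500) = 0.6745
d' = z(H) − z(FA) = 0.5793 − 0.6745 = -0.0952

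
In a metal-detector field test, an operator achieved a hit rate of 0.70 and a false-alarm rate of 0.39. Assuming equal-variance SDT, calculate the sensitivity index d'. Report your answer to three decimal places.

z(H) = 0.5244
z(FA) = -0.2793
d' = z(H) − z(FA) = 0.5244 − (-0.2793) = 0.8037

d' = 0.804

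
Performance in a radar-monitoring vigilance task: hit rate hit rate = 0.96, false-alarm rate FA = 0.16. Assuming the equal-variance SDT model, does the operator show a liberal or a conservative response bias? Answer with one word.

z(H) = 1.751, z(FA) = -0.994
c = −½·(z(H) + z(FA)) = -0.3785
c < 0 → liberal criterion (biased toward responding “yes”).

liberal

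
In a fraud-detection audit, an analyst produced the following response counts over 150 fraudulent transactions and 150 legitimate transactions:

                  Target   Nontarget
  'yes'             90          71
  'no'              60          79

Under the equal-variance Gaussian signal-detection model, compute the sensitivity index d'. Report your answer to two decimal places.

H = 90/150 = 0.6000
FA = 71/150 = 0.4733
z(H) = z(0.6000) = 0.2533
z(FA) = z(0.4733) = -0.0670
d' = z(H) − z(FA) = 0.2533 − (-0.0670) = 0.3203

d' = 0.32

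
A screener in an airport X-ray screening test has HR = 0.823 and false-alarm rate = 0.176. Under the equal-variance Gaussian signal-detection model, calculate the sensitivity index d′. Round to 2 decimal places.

d′ = 1.86

Φ⁻¹(H) = Φ⁻¹(0.823) = 0.927
Φ⁻¹(FA) = Φ⁻¹(0.176) = -0.931
d' = z(H) − z(FA) = 0.927 − (-0.931) = 1.858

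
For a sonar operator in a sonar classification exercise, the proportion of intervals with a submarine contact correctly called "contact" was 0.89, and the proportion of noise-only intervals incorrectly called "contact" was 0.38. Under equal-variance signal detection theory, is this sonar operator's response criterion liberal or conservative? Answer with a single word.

z(H) = 1.227, z(FA) = -0.305
c = −½·(z(H) + z(FA)) = -0.461
c < 0 → liberal criterion (biased toward responding “yes”).

liberal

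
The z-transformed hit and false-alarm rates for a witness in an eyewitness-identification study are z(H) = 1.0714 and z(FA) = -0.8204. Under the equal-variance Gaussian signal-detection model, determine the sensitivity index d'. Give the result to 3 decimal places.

d' = z(H) − z(FA) = 1.0714 − (-0.8204) = 1.8918

d' = 1.892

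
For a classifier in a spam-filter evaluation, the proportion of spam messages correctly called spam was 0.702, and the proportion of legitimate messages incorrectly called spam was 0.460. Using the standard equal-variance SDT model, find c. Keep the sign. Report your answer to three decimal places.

Φ⁻¹(0.702) = 0.5302, Φ⁻¹(0.460) = -0.1004
c = −½·[z(H) + z(FA)] = −0.5 × (0.5302 + (-0.1004)) = -0.2149
c < 0: the classifier has a liberal response bias.

c = -0.215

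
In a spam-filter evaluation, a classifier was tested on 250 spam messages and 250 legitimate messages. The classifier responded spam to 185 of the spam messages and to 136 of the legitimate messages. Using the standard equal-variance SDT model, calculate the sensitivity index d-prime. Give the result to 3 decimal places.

H = 185/250 = 0.7400
FA = 136/250 = 0.5440
Φ⁻¹(0.7400) = 0.6433, Φ⁻¹(0.5440) = 0.1105
d' = z(H) − z(FA) = 0.6433 − 0.1105 = 0.5328

d-prime = 0.533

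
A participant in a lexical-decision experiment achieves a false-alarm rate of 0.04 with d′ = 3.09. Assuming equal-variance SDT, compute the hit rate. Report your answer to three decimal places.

hit rate = 0.910

z(false-alarm rate) = z(0.04) = -1.7507
z(H) = z(FA) + d' = -1.7507 + 3.09 = 1.3393
hit rate = Φ(1.3393) = 0.9098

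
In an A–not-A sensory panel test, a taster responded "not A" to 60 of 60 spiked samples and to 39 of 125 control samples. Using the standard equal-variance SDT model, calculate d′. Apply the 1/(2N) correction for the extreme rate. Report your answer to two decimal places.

d′ = 2.88

The hit rate is 60/60 = 1, so apply the 1/(2N) correction: H → 1 − 1/(2·60) = 0.99167.
z(H) = z(0.99167) = 2.394
z(FA) = z(0.31200) = -0.490
d' = 2.394 − (-0.490) = 2.884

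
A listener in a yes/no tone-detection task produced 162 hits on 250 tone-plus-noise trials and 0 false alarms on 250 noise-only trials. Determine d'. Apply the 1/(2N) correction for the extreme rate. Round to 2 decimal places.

The false-alarm rate is 0/250 = 0, so apply the 1/(2N) correction: FA → 1/(2·250) = 0.00200.
z(H) = z(0.64800) = 0.380
z(FA) = z(0.00200) = -2.878
d' = 0.380 − (-2.878) = 3.258

d' = 3.26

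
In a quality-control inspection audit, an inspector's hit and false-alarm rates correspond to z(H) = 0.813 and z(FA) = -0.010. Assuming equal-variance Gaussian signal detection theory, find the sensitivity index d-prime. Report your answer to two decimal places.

d-prime = 0.82

d' = z(H) − z(FA) = 0.813 − (-0.010) = 0.823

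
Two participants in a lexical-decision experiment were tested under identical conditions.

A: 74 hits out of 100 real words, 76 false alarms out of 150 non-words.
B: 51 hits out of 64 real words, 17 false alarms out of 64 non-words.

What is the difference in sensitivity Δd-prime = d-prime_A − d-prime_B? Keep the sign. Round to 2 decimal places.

A: z(0.7400) = 0.643, z(0.5067) = 0.017, d' = 0.626
B: z(0.7969) = 0.831, z(0.2656) = -0.626, d' = 1.457
Δd' = d'_A − d'_B = 0.626 − 1.457 = -0.831
B has the higher sensitivity.

Δd-prime = -0.83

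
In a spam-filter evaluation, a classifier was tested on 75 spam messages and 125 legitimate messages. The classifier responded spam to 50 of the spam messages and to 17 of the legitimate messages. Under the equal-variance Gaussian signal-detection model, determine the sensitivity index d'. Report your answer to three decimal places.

H = 50/75 = 0.6667
FA = 17/125 = 0.1360
z(0.6667) = 0.4308, z(0.1360) = -1.0985
d' = z(H) − z(FA) = 0.4308 − (-1.0985) = 1.5293

d' = 1.529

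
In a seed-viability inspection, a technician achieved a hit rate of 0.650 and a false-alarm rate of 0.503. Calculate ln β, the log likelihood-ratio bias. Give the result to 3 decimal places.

ln β = -0.074

Φ⁻¹(H) = Φ⁻¹(0.650) = 0.3853
Φ⁻¹(FA) = Φ⁻¹(0.503) = 0.0075
ln β = −½·[z(H)² − z(FA)²] = −0.5 × (0.1485 − 0.0001) = -0.0742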